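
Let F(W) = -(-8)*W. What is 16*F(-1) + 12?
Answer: -116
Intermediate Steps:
F(W) = 8*W
16*F(-1) + 12 = 16*(8*(-1)) + 12 = 16*(-8) + 12 = -128 + 12 = -116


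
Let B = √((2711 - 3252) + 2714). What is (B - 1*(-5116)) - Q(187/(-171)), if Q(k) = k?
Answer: 875023/171 + √2173 ≈ 5163.7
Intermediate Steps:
B = √2173 (B = √(-541 + 2714) = √2173 ≈ 46.615)
(B - 1*(-5116)) - Q(187/(-171)) = (√2173 - 1*(-5116)) - 187/(-171) = (√2173 + 5116) - 187*(-1)/171 = (5116 + √2173) - 1*(-187/171) = (5116 + √2173) + 187/171 = 875023/171 + √2173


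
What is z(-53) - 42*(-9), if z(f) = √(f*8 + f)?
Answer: 378 + 3*I*√53 ≈ 378.0 + 21.84*I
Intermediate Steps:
z(f) = 3*√f (z(f) = √(8*f + f) = √(9*f) = 3*√f)
z(-53) - 42*(-9) = 3*√(-53) - 42*(-9) = 3*(I*√53) - 1*(-378) = 3*I*√53 + 378 = 378 + 3*I*√53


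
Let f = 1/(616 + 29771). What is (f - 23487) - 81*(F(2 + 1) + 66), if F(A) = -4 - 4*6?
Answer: -807230654/30387 ≈ -26565.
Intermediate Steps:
F(A) = -28 (F(A) = -4 - 24 = -28)
f = 1/30387 ≈ 3.2909e-5
(f - 23487) - 81*(F(2 + 1) + 66) = (1/30387 - 23487) - 81*(-28 + 66) = -713699468/30387 - 81*38 = -713699468/30387 - 3078 = -807230654/30387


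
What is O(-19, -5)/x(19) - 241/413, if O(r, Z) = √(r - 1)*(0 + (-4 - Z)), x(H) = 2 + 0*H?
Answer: -241/413 + I*√5 ≈ -0.58354 + 2.2361*I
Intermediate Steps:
x(H) = 2 (x(H) = 2 + 0 = 2)
O(r, Z) = √(-1 + r)*(-4 - Z)
O(-19, -5)/x(19) - 241/413 = (√(-1 - 19)*(-4 - 1*(-5)))/2 - 241/413 = (√(-20)*(-4 + 5))*(½) - 241*1/413 = ((2*I*√5)*1)*(½) - 241/413 = (2*I*√5)*(½) - 241/413 = I*√5 - 241/413 = -241/413 + I*√5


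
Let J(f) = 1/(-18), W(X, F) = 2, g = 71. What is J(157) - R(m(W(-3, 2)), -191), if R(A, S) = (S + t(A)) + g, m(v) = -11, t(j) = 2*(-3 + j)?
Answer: 2663/18 ≈ 147.94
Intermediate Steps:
t(j) = -6 + 2*j
J(f) = -1/18
R(A, S) = 65 + S + 2*A (R(A, S) = (S + (-6 + 2*A)) + 71 = (-6 + S + 2*A) + 71 = 65 + S + 2*A)
J(157) - R(m(W(-3, 2)), -191) = -1/18 - (65 - 191 + 2*(-11)) = -1/18 - (65 - 191 - 22) = -1/18 - 1*(-148) = -1/18 + 148 = 2663/18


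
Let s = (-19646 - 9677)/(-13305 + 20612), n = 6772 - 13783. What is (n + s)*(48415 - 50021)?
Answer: 82321472200/7307 ≈ 1.1266e+7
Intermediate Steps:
n = -7011
s = -29323/7307 ≈ -4.0130
(n + s)*(48415 - 50021) = (-7011 - 29323/7307)*(48415 - 50021) = -51258700/7307*(-1606) = 82321472200/7307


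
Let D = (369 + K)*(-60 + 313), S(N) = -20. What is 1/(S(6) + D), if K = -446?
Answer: -1/19501 ≈ -5.1279e-5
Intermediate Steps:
D = -19481 (D = (369 - 446)*(-60 + 313) = -77*253 = -19481)
1/(S(6) + D) = 1/(-20 - 19481) = 1/(-19501) = -1/19501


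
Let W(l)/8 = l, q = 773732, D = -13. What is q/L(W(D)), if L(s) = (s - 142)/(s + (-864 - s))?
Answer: 111417408/41 ≈ 2.7175e+6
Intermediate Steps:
W(l) = 8*l
L(s) = 71/432 - s/864 (L(s) = (-142 + s)/(-864) = (-142 + s)*(-1/864) = 71/432 - s/864)
q/L(W(D)) = 773732/(71/432 - (-13)/108) = 773732/(71/432 - 1/864*(-104)) = 773732/(71/432 + 13/108) = 773732/(41/144) = 773732*(144/41) = 111417408/41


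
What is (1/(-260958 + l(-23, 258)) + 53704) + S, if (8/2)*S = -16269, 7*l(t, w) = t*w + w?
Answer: 181906974463/3664764 ≈ 49637.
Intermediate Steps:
l(t, w) = w/7 + t*w/7 (l(t, w) = (t*w + w)/7 = (w + t*w)/7 = w/7 + t*w/7)
S = -16269/4 (S = (1/4)*(-16269) = -16269/4 ≈ -4067.3)
(1/(-260958 + l(-23, 258)) + 53704) + S = (1/(-260958 + (1/7)*258*(1 - 23)) + 53704) - 16269/4 = (1/(-260958 + (1/7)*258*(-22)) + 53704) - 16269/4 = (1/(-260958 - 5676/7) + 53704) - 16269/4 = (1/(-1832382/7) + 53704) - 16269/4 = (-7/1832382 + 53704) - 16269/4 = 98406242921/1832382 - 16269/4 = 181906974463/3664764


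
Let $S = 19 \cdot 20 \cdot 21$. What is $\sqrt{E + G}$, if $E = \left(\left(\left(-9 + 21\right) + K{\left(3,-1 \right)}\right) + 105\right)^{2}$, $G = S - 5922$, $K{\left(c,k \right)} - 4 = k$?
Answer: $\sqrt{16458} \approx 128.29$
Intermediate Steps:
$K{\left(c,k \right)} = 4 + k$
$S = 7980$ ($S = 380 \cdot 21 = 7980$)
$G = 2058$ ($G = 7980 - 5922 = 2058$)
$E = 14400$ ($E = \left(\left(\left(-9 + 21\right) + \left(4 - 1\right)\right) + 105\right)^{2} = \left(\left(12 + 3\right) + 105\right)^{2} = \left(15 + 105\right)^{2} = 120^{2} = 14400$)
$\sqrt{E + G} = \sqrt{14400 + 2058} = \sqrt{16458}$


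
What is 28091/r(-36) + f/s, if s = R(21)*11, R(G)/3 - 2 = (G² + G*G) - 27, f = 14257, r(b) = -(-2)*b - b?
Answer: -264642773/339372 ≈ -779.80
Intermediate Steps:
r(b) = b (r(b) = 2*b - b = b)
R(G) = -75 + 6*G² (R(G) = 6 + 3*((G² + G*G) - 27) = 6 + 3*((G² + G²) - 27) = 6 + 3*(2*G² - 27) = 6 + 3*(-27 + 2*G²) = 6 + (-81 + 6*G²) = -75 + 6*G²)
s = 28281 (s = (-75 + 6*21²)*11 = (-75 + 6*441)*11 = (-75 + 2646)*11 = 2571*11 = 28281)
28091/r(-36) + f/s = 28091/(-36) + 14257/28281 = 28091*(-1/36) + 14257*(1/28281) = -28091/36 + 14257/28281 = -264642773/339372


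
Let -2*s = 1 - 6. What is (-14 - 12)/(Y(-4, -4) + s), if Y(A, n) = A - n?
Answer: -52/5 ≈ -10.400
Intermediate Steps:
s = 5/2 (s = -(1 - 6)/2 = -1/2*(-5) = 5/2 ≈ 2.5000)
(-14 - 12)/(Y(-4, -4) + s) = (-14 - 12)/((-4 - 1*(-4)) + 5/2) = -26/((-4 + 4) + 5/2) = -26/(0 + 5/2) = -26/5/2 = -26*2/5 = -52/5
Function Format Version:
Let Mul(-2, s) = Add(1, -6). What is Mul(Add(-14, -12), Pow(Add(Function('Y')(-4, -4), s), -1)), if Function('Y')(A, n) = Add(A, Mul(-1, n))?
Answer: Rational(-52, 5) ≈ -10.400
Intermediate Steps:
s = Rational(5, 2) (s = Mul(Rational(-1, 2), Add(1, -6)) = Mul(Rational(-1, 2), -5) = Rational(5, 2) ≈ 2.5000)
Mul(Add(-14, -12), Pow(Add(Function('Y')(-4, -4), s), -1)) = Mul(Add(-14, -12), Pow(Add(Add(-4, Mul(-1, -4)), Rational(5, 2)), -1)) = Mul(-26, Pow(Add(Add(-4, 4), Rational(5, 2)), -1)) = Mul(-26, Pow(Add(0, Rational(5, 2)), -1)) = Mul(-26, Pow(Rational(5, 2), -1)) = Mul(-26, Rational(2, 5)) = Rational(-52, 5)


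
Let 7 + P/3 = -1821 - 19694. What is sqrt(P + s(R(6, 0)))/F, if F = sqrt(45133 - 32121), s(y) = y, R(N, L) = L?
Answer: 3*I*sqrt(23337022)/6506 ≈ 2.2276*I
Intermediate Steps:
P = -64566 (P = -21 + 3*(-1821 - 19694) = -21 + 3*(-21515) = -21 - 64545 = -64566)
F = 2*sqrt(3253) (F = sqrt(13012) = 2*sqrt(3253) ≈ 114.07)
sqrt(P + s(R(6, 0)))/F = sqrt(-64566 + 0)/((2*sqrt(3253))) = sqrt(-64566)*(sqrt(3253)/6506) = (3*I*sqrt(7174))*(sqrt(3253)/6506) = 3*I*sqrt(23337022)/6506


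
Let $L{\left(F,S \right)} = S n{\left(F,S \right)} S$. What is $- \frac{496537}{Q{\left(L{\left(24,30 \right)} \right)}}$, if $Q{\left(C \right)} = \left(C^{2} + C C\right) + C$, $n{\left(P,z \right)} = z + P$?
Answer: $- \frac{496537}{4723968600} \approx -0.00010511$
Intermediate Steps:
$n{\left(P,z \right)} = P + z$
$L{\left(F,S \right)} = S^{2} \left(F + S\right)$ ($L{\left(F,S \right)} = S \left(F + S\right) S = S^{2} \left(F + S\right)$)
$Q{\left(C \right)} = C + 2 C^{2}$ ($Q{\left(C \right)} = \left(C^{2} + C^{2}\right) + C = 2 C^{2} + C = C + 2 C^{2}$)
$- \frac{496537}{Q{\left(L{\left(24,30 \right)} \right)}} = - \frac{496537}{30^{2} \left(24 + 30\right) \left(1 + 2 \cdot 30^{2} \left(24 + 30\right)\right)} = - \frac{496537}{900 \cdot 54 \left(1 + 2 \cdot 900 \cdot 54\right)} = - \frac{496537}{48600 \left(1 + 2 \cdot 48600\right)} = - \frac{496537}{48600 \left(1 + 97200\right)} = - \frac{496537}{48600 \cdot 97201} = - \frac{496537}{4723968600}$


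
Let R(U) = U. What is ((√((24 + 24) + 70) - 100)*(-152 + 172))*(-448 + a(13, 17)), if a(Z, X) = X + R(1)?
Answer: 860000 - 8600*√118 ≈ 7.6658e+5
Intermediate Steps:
a(Z, X) = 1 + X (a(Z, X) = X + 1 = 1 + X)
((√((24 + 24) + 70) - 100)*(-152 + 172))*(-448 + a(13, 17)) = ((√((24 + 24) + 70) - 100)*(-152 + 172))*(-448 + (1 + 17)) = ((√(48 + 70) - 100)*20)*(-448 + 18) = ((√118 - 100)*20)*(-430) = ((-100 + √118)*20)*(-430) = (-2000 + 20*√118)*(-430) = 860000 - 8600*√118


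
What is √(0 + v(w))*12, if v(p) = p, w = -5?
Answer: 12*I*√5 ≈ 26.833*I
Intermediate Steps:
√(0 + v(w))*12 = √(0 - 5)*12 = √(-5)*12 = (I*√5)*12 = 12*I*√5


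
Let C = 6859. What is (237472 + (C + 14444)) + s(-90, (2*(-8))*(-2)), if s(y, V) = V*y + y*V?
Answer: 253015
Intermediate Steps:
s(y, V) = 2*V*y (s(y, V) = V*y + V*y = 2*V*y)
(237472 + (C + 14444)) + s(-90, (2*(-8))*(-2)) = (237472 + (6859 + 14444)) + 2*((2*(-8))*(-2))*(-90) = (237472 + 21303) + 2*(-16*(-2))*(-90) = 258775 + 2*32*(-90) = 258775 - 5760 = 253015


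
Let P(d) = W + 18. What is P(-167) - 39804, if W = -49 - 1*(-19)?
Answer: -39816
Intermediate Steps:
W = -30 (W = -49 + 19 = -30)
P(d) = -12 (P(d) = -30 + 18 = -12)
P(-167) - 39804 = -12 - 39804 = -39816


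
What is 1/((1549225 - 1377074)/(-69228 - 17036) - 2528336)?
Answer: -86264/218104548855 ≈ -3.9552e-7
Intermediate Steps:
1/((1549225 - 1377074)/(-69228 - 17036) - 2528336) = 1/(172151/(-86264) - 2528336) = 1/(172151*(-1/86264) - 2528336) = 1/(-172151/86264 - 2528336) = 1/(-218104548855/86264) = -86264/218104548855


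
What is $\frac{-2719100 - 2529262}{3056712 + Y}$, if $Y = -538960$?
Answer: $- \frac{2624181}{1258876} \approx -2.0845$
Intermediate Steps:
$\frac{-2719100 - 2529262}{3056712 + Y} = \frac{-2719100 - 2529262}{3056712 - 538960} = - \frac{5248362}{2517752} = \left(-5248362\right) \frac{1}{2517752} = - \frac{2624181}{1258876}$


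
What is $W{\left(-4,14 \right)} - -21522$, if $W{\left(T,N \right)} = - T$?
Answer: $21526$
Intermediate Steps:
$W{\left(-4,14 \right)} - -21522 = \left(-1\right) \left(-4\right) - -21522 = 4 + 21522 = 21526$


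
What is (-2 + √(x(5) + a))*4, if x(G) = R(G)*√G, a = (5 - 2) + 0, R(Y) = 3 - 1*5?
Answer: -8 + 4*√(3 - 2*√5) ≈ -8.0 + 4.8533*I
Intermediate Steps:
R(Y) = -2 (R(Y) = 3 - 5 = -2)
a = 3 (a = 3 + 0 = 3)
x(G) = -2*√G
(-2 + √(x(5) + a))*4 = (-2 + √(-2*√5 + 3))*4 = (-2 + √(3 - 2*√5))*4 = -8 + 4*√(3 - 2*√5)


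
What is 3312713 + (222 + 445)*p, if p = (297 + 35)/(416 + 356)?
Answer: 639408970/193 ≈ 3.3130e+6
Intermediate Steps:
p = 83/193 (p = 332/772 = 332*(1/772) = 83/193 ≈ 0.43005)
3312713 + (222 + 445)*p = 3312713 + (222 + 445)*(83/193) = 3312713 + 667*(83/193) = 3312713 + 55361/193 = 639408970/193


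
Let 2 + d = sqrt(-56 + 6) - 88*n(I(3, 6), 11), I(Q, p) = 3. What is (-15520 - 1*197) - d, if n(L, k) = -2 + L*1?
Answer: -15627 - 5*I*sqrt(2) ≈ -15627.0 - 7.0711*I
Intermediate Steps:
n(L, k) = -2 + L
d = -90 + 5*I*sqrt(2) (d = -2 + (sqrt(-56 + 6) - 88*(-2 + 3)) = -2 + (sqrt(-50) - 88*1) = -2 + (5*I*sqrt(2) - 88) = -2 + (-88 + 5*I*sqrt(2)) = -90 + 5*I*sqrt(2) ≈ -90.0 + 7.0711*I)
(-15520 - 1*197) - d = (-15520 - 1*197) - (-90 + 5*I*sqrt(2)) = (-15520 - 197) + (90 - 5*I*sqrt(2)) = -15717 + (90 - 5*I*sqrt(2)) = -15627 - 5*I*sqrt(2)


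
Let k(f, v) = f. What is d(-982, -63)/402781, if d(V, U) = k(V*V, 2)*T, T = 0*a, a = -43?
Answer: 0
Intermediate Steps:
T = 0 (T = 0*(-43) = 0)
d(V, U) = 0 (d(V, U) = (V*V)*0 = V²*0 = 0)
d(-982, -63)/402781 = 0/402781 = 0*(1/402781) = 0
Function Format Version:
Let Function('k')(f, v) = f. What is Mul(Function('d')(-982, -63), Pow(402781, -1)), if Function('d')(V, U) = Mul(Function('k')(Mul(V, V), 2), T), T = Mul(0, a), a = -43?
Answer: 0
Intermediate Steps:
T = 0 (T = Mul(0, -43) = 0)
Function('d')(V, U) = 0 (Function('d')(V, U) = Mul(Mul(V, V), 0) = Mul(Pow(V, 2), 0) = 0)
Mul(Function('d')(-982, -63), Pow(402781, -1)) = Mul(0, Pow(402781, -1)) = Mul(0, Rational(1, 402781)) = 0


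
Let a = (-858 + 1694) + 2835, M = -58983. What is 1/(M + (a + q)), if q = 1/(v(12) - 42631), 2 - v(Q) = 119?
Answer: -42748/2364477377 ≈ -1.8079e-5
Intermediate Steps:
v(Q) = -117 (v(Q) = 2 - 1*119 = 2 - 119 = -117)
a = 3671 (a = 836 + 2835 = 3671)
q = -1/42748 (q = 1/(-117 - 42631) = 1/(-42748) = -1/42748 ≈ -2.3393e-5)
1/(M + (a + q)) = 1/(-58983 + (3671 - 1/42748)) = 1/(-58983 + 156927907/42748) = 1/(-2364477377/42748) = -42748/2364477377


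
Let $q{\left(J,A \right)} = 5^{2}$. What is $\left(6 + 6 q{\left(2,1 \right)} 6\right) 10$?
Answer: $9060$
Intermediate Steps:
$q{\left(J,A \right)} = 25$
$\left(6 + 6 q{\left(2,1 \right)} 6\right) 10 = \left(6 + 6 \cdot 25 \cdot 6\right) 10 = \left(6 + 150 \cdot 6\right) 10 = \left(6 + 900\right) 10 = 906 \cdot 10 = 9060$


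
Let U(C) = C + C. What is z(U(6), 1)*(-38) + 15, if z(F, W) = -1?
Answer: 53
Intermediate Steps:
U(C) = 2*C
z(U(6), 1)*(-38) + 15 = -1*(-38) + 15 = 38 + 15 = 53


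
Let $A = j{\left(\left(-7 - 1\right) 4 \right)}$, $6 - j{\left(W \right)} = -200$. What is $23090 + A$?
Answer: $23296$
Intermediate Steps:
$j{\left(W \right)} = 206$ ($j{\left(W \right)} = 6 - -200 = 6 + 200 = 206$)
$A = 206$
$23090 + A = 23090 + 206 = 23296$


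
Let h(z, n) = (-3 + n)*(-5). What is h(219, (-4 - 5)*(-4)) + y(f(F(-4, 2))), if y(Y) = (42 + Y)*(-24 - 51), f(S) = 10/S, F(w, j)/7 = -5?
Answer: -23055/7 ≈ -3293.6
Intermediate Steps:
F(w, j) = -35 (F(w, j) = 7*(-5) = -35)
h(z, n) = 15 - 5*n
y(Y) = -3150 - 75*Y (y(Y) = (42 + Y)*(-75) = -3150 - 75*Y)
h(219, (-4 - 5)*(-4)) + y(f(F(-4, 2))) = (15 - 5*(-4 - 5)*(-4)) + (-3150 - 750/(-35)) = (15 - (-45)*(-4)) + (-3150 - 750*(-1)/35) = (15 - 5*36) + (-3150 - 75*(-2/7)) = (15 - 180) + (-3150 + 150/7) = -165 - 21900/7 = -23055/7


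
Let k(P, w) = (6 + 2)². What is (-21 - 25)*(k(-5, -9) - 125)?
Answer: 2806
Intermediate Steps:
k(P, w) = 64 (k(P, w) = 8² = 64)
(-21 - 25)*(k(-5, -9) - 125) = (-21 - 25)*(64 - 125) = -46*(-61) = 2806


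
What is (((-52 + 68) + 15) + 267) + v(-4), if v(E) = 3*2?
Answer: 304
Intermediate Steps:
v(E) = 6
(((-52 + 68) + 15) + 267) + v(-4) = (((-52 + 68) + 15) + 267) + 6 = ((16 + 15) + 267) + 6 = (31 + 267) + 6 = 298 + 6 = 304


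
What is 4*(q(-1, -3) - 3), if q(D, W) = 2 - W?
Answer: 8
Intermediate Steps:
4*(q(-1, -3) - 3) = 4*((2 - 1*(-3)) - 3) = 4*((2 + 3) - 3) = 4*(5 - 3) = 4*2 = 8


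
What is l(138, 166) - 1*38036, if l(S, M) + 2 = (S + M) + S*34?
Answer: -33042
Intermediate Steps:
l(S, M) = -2 + M + 35*S (l(S, M) = -2 + ((S + M) + S*34) = -2 + ((M + S) + 34*S) = -2 + (M + 35*S) = -2 + M + 35*S)
l(138, 166) - 1*38036 = (-2 + 166 + 35*138) - 1*38036 = (-2 + 166 + 4830) - 38036 = 4994 - 38036 = -33042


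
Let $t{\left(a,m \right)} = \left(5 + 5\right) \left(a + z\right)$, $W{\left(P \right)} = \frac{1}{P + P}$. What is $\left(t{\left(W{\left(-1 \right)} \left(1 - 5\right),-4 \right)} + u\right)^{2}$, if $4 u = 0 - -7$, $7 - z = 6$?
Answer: $\frac{16129}{16} \approx 1008.1$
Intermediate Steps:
$z = 1$ ($z = 7 - 6 = 1$)
$W{\left(P \right)} = \frac{1}{2 P}$
$u = \frac{7}{4}$ ($u = \frac{0 - -7}{4} = \frac{0 + 7}{4} = \frac{1}{4} \cdot 7 = \frac{7}{4} \approx 1.75$)
$t{\left(a,m \right)} = 10 + 10 a$ ($t{\left(a,m \right)} = \left(5 + 5\right) \left(a + 1\right) = 10 \left(1 + a\right) = 10 + 10 a$)
$\left(t{\left(W{\left(-1 \right)} \left(1 - 5\right),-4 \right)} + u\right)^{2} = \left(\left(10 + 10 \frac{1}{2 \left(-1\right)} \left(1 - 5\right)\right) + \frac{7}{4}\right)^{2} = \left(\left(10 + 10 \cdot \frac{1}{2} \left(-1\right) \left(-4\right)\right) + \frac{7}{4}\right)^{2} = \left(\left(10 + 10 \left(\left(- \frac{1}{2}\right) \left(-4\right)\right)\right) + \frac{7}{4}\right)^{2} = \left(\left(10 + 10 \cdot 2\right) + \frac{7}{4}\right)^{2} = \left(\left(10 + 20\right) + \frac{7}{4}\right)^{2} = \left(30 + \frac{7}{4}\right)^{2} = \left(\frac{127}{4}\right)^{2} = \frac{16129}{16}$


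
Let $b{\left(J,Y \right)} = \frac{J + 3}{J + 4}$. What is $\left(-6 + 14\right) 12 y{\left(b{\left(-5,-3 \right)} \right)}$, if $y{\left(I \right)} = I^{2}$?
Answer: $384$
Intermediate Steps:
$b{\left(J,Y \right)} = \frac{3 + J}{4 + J}$
$\left(-6 + 14\right) 12 y{\left(b{\left(-5,-3 \right)} \right)} = \left(-6 + 14\right) 12 \left(\frac{3 - 5}{4 - 5}\right)^{2} = 8 \cdot 12 \left(\frac{1}{-1} \left(-2\right)\right)^{2} = 96 \left(\left(-1\right) \left(-2\right)\right)^{2} = 96 \cdot 2^{2} = 96 \cdot 4 = 384$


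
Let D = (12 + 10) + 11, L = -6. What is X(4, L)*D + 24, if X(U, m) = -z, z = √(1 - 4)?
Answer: 24 - 33*I*√3 ≈ 24.0 - 57.158*I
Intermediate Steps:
D = 33 (D = 22 + 11 = 33)
z = I*√3 (z = √(-3) = I*√3 ≈ 1.732*I)
X(U, m) = -I*√3
X(4, L)*D + 24 = -I*√3*33 + 24 = -33*I*√3 + 24 = 24 - 33*I*√3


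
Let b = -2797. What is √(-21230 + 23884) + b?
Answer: -2797 + √2654 ≈ -2745.5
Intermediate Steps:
√(-21230 + 23884) + b = √(-21230 + 23884) - 2797 = √2654 - 2797 = -2797 + √2654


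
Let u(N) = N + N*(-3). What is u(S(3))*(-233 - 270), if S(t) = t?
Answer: 3018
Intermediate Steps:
u(N) = -2*N (u(N) = N - 3*N = -2*N)
u(S(3))*(-233 - 270) = (-2*3)*(-233 - 270) = -6*(-503) = 3018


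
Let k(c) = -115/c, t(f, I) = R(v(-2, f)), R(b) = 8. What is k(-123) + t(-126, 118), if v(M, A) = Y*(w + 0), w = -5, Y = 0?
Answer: 1099/123 ≈ 8.9350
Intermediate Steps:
v(M, A) = 0 (v(M, A) = 0*(-5 + 0) = 0*(-5) = 0)
t(f, I) = 8
k(-123) + t(-126, 118) = -115/(-123) + 8 = -115*(-1/123) + 8 = 115/123 + 8 = 1099/123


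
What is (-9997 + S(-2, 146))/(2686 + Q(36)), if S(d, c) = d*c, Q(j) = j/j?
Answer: -10289/2687 ≈ -3.8292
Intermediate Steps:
Q(j) = 1
S(d, c) = c*d
(-9997 + S(-2, 146))/(2686 + Q(36)) = (-9997 + 146*(-2))/(2686 + 1) = (-9997 - 292)/2687 = -10289*1/2687 = -10289/2687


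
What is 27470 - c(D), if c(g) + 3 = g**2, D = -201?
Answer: -12928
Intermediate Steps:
c(g) = -3 + g**2
27470 - c(D) = 27470 - (-3 + (-201)**2) = 27470 - (-3 + 40401) = 27470 - 1*40398 = 27470 - 40398 = -12928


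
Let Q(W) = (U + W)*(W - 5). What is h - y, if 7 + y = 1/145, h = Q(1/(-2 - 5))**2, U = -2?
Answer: 44716614/348145 ≈ 128.44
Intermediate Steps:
Q(W) = (-5 + W)*(-2 + W) (Q(W) = (-2 + W)*(W - 5) = (-2 + W)*(-5 + W) = (-5 + W)*(-2 + W))
h = 291600/2401 (h = (10 + (1/(-2 - 5))**2 - 7/(-2 - 5))**2 = (10 + (1/(-7))**2 - 7/(-7))**2 = (10 + (-1/7)**2 - 7*(-1/7))**2 = (10 + 1/49 + 1)**2 = (540/49)**2 = 291600/2401 ≈ 121.45)
y = -1014/145 (y = -7 + 1/145 = -1014/145 ≈ -6.9931)
h - y = 291600/2401 - 1*(-1014/145) = 291600/2401 + 1014/145 = 44716614/348145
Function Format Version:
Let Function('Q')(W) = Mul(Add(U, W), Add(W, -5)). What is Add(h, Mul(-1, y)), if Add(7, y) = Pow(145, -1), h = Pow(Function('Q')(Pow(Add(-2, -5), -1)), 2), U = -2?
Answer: Rational(44716614, 348145) ≈ 128.44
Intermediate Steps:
Function('Q')(W) = Mul(Add(-5, W), Add(-2, W)) (Function('Q')(W) = Mul(Add(-2, W), Add(W, -5)) = Mul(Add(-2, W), Add(-5, W)) = Mul(Add(-5, W), Add(-2, W)))
h = Rational(291600, 2401) (h = Pow(Add(10, Pow(Pow(Add(-2, -5), -1), 2), Mul(-7, Pow(Add(-2, -5), -1))), 2) = Pow(Add(10, Pow(Pow(-7, -1), 2), Mul(-7, Pow(-7, -1))), 2) = Pow(Add(10, Pow(Rational(-1, 7), 2), Mul(-7, Rational(-1, 7))), 2) = Pow(Add(10, Rational(1, 49), 1), 2) = Pow(Rational(540, 49), 2) = Rational(291600, 2401) ≈ 121.45)
y = Rational(-1014, 145) (y = Add(-7, Pow(145, -1)) = Add(-7, Rational(1, 145)) = Rational(-1014, 145) ≈ -6.9931)
Add(h, Mul(-1, y)) = Add(Rational(291600, 2401), Mul(-1, Rational(-1014, 145))) = Add(Rational(291600, 2401), Rational(1014, 145)) = Rational(44716614, 348145)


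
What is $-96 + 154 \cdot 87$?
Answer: $13302$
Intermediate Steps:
$-96 + 154 \cdot 87 = -96 + 13398 = 13302$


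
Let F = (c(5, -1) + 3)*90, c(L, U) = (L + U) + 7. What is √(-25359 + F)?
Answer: I*√24099 ≈ 155.24*I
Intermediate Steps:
c(L, U) = 7 + L + U
F = 1260 (F = ((7 + 5 - 1) + 3)*90 = (11 + 3)*90 = 14*90 = 1260)
√(-25359 + F) = √(-25359 + 1260) = √(-24099) = I*√24099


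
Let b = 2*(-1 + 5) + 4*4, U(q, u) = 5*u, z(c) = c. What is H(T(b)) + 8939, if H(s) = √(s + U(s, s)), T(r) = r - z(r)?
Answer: 8939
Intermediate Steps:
b = 24 (b = 2*4 + 16 = 8 + 16 = 24)
T(r) = 0 (T(r) = r - r = 0)
H(s) = √6*√s (H(s) = √(s + 5*s) = √(6*s) = √6*√s)
H(T(b)) + 8939 = √6*√0 + 8939 = √6*0 + 8939 = 0 + 8939 = 8939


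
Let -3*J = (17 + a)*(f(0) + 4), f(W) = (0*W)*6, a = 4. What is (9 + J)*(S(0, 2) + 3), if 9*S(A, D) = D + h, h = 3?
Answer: -608/9 ≈ -67.556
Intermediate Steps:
S(A, D) = ⅓ + D/9 (S(A, D) = (D + 3)/9 = (3 + D)/9 = ⅓ + D/9)
f(W) = 0 (f(W) = 0*6 = 0)
J = -28 (J = -(17 + 4)*(0 + 4)/3 = -7*4 = -⅓*84 = -28)
(9 + J)*(S(0, 2) + 3) = (9 - 28)*((⅓ + (⅑)*2) + 3) = -19*((⅓ + 2/9) + 3) = -19*(5/9 + 3) = -19*32/9 = -608/9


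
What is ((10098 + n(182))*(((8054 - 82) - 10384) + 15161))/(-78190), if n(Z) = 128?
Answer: -65185637/39095 ≈ -1667.4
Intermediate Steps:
((10098 + n(182))*(((8054 - 82) - 10384) + 15161))/(-78190) = ((10098 + 128)*(((8054 - 82) - 10384) + 15161))/(-78190) = (10226*((7972 - 10384) + 15161))*(-1/78190) = (10226*(-2412 + 15161))*(-1/78190) = (10226*12749)*(-1/78190) = 130371274*(-1/78190) = -65185637/39095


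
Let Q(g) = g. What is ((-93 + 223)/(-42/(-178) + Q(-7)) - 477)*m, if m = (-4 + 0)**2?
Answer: -2389792/301 ≈ -7939.5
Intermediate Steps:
m = 16 (m = (-4)**2 = 16)
((-93 + 223)/(-42/(-178) + Q(-7)) - 477)*m = ((-93 + 223)/(-42/(-178) - 7) - 477)*16 = (130/(-42*(-1/178) - 7) - 477)*16 = (130/(21/89 - 7) - 477)*16 = (130/(-602/89) - 477)*16 = (130*(-89/602) - 477)*16 = (-5785/301 - 477)*16 = -149362/301*16 = -2389792/301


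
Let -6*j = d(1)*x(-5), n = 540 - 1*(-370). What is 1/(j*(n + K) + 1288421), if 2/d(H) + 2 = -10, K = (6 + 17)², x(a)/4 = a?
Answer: 9/11588594 ≈ 7.7663e-7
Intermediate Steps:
x(a) = 4*a
K = 529 (K = 23² = 529)
d(H) = -⅙ (d(H) = 2/(-2 - 10) = 2/(-12) = 2*(-1/12) = -⅙)
n = 910 (n = 540 + 370 = 910)
j = -5/9 (j = -(-1)*4*(-5)/36 = -(-1)*(-20)/36 = -⅙*10/3 = -5/9 ≈ -0.55556)
1/(j*(n + K) + 1288421) = 1/(-5*(910 + 529)/9 + 1288421) = 1/(-5/9*1439 + 1288421) = 1/(-7195/9 + 1288421) = 1/(11588594/9) = 9/11588594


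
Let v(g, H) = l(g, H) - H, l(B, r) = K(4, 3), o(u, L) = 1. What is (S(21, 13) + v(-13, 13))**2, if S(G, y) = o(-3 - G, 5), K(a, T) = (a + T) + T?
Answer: 4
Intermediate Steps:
K(a, T) = a + 2*T (K(a, T) = (T + a) + T = a + 2*T)
l(B, r) = 10 (l(B, r) = 4 + 2*3 = 4 + 6 = 10)
S(G, y) = 1
v(g, H) = 10 - H
(S(21, 13) + v(-13, 13))**2 = (1 + (10 - 1*13))**2 = (1 + (10 - 13))**2 = (1 - 3)**2 = (-2)**2 = 4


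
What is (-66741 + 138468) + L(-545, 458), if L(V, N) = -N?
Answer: 71269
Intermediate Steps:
(-66741 + 138468) + L(-545, 458) = (-66741 + 138468) - 1*458 = 71727 - 458 = 71269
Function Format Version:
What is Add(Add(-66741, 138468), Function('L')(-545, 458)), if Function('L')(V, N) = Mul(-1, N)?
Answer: 71269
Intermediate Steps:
Add(Add(-66741, 138468), Function('L')(-545, 458)) = Add(Add(-66741, 138468), Mul(-1, 458)) = Add(71727, -458) = 71269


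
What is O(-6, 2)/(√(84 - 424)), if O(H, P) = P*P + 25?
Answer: -29*I*√85/170 ≈ -1.5727*I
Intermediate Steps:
O(H, P) = 25 + P² (O(H, P) = P² + 25 = 25 + P²)
O(-6, 2)/(√(84 - 424)) = (25 + 2²)/(√(84 - 424)) = (25 + 4)/(√(-340)) = 29/((2*I*√85)) = 29*(-I*√85/170) = -29*I*√85/170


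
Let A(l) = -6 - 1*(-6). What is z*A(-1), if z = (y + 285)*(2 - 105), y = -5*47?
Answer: 0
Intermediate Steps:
y = -235
A(l) = 0 (A(l) = -6 + 6 = 0)
z = -5150 (z = (-235 + 285)*(2 - 105) = 50*(-103) = -5150)
z*A(-1) = -5150*0 = 0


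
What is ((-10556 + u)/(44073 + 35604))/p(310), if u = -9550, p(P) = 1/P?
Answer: -692540/8853 ≈ -78.227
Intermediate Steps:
((-10556 + u)/(44073 + 35604))/p(310) = ((-10556 - 9550)/(44073 + 35604))/(1/310) = (-20106/79677)/(1/310) = -20106*1/79677*310 = -2234/8853*310 = -692540/8853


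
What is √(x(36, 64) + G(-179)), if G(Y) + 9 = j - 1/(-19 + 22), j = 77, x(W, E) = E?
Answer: √1185/3 ≈ 11.475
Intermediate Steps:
G(Y) = 203/3 (G(Y) = -9 + (77 - 1/(-19 + 22)) = -9 + (77 - 1/3) = -9 + (77 - 1*⅓) = -9 + (77 - ⅓) = -9 + 230/3 = 203/3)
√(x(36, 64) + G(-179)) = √(64 + 203/3) = √(395/3) = √1185/3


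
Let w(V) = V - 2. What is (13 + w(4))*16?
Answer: 240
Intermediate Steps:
w(V) = -2 + V
(13 + w(4))*16 = (13 + (-2 + 4))*16 = (13 + 2)*16 = 15*16 = 240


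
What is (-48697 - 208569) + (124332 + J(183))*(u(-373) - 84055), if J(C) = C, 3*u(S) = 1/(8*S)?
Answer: -31231634965049/2984 ≈ -1.0466e+10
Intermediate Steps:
u(S) = 1/(24*S) (u(S) = 1/(3*((8*S))) = (1/(8*S))/3 = 1/(24*S))
(-48697 - 208569) + (124332 + J(183))*(u(-373) - 84055) = (-48697 - 208569) + (124332 + 183)*((1/24)/(-373) - 84055) = -257266 + 124515*((1/24)*(-1/373) - 84055) = -257266 + 124515*(-1/8952 - 84055) = -257266 + 124515*(-752460361/8952) = -257266 - 31230867283305/2984 = -31231634965049/2984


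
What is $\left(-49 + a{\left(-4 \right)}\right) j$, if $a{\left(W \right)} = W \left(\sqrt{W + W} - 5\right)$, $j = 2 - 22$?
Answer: $580 + 160 i \sqrt{2} \approx 580.0 + 226.27 i$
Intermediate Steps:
$j = -20$ ($j = 2 - 22 = -20$)
$a{\left(W \right)} = W \left(-5 + \sqrt{2} \sqrt{W}\right)$ ($a{\left(W \right)} = W \left(\sqrt{2 W} - 5\right) = W \left(\sqrt{2} \sqrt{W} - 5\right) = W \left(-5 + \sqrt{2} \sqrt{W}\right)$)
$\left(-49 + a{\left(-4 \right)}\right) j = \left(-49 + \left(\left(-5\right) \left(-4\right) + \sqrt{2} \left(-4\right)^{\frac{3}{2}}\right)\right) \left(-20\right) = \left(-49 + \left(20 + \sqrt{2} \left(- 8 i\right)\right)\right) \left(-20\right) = \left(-49 + \left(20 - 8 i \sqrt{2}\right)\right) \left(-20\right) = \left(-29 - 8 i \sqrt{2}\right) \left(-20\right) = 580 + 160 i \sqrt{2}$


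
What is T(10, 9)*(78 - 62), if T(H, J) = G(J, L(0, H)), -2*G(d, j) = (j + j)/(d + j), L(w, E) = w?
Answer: 0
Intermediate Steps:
G(d, j) = -j/(d + j) (G(d, j) = -(j + j)/(2*(d + j)) = -2*j/(2*(d + j)) = -j/(d + j))
T(H, J) = 0 (T(H, J) = -1*0/(J + 0) = -1*0/J = 0)
T(10, 9)*(78 - 62) = 0*(78 - 62) = 0*16 = 0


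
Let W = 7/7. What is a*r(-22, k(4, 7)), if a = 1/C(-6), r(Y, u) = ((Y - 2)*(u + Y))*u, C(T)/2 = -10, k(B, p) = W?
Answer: -126/5 ≈ -25.200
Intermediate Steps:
W = 1 (W = 7*(⅐) = 1)
k(B, p) = 1
C(T) = -20 (C(T) = 2*(-10) = -20)
r(Y, u) = u*(-2 + Y)*(Y + u) (r(Y, u) = ((-2 + Y)*(Y + u))*u = u*(-2 + Y)*(Y + u))
a = -1/20 (a = 1/(-20) = -1/20 ≈ -0.050000)
a*r(-22, k(4, 7)) = -((-22)² - 2*(-22) - 2*1 - 22*1)/20 = -(484 + 44 - 2 - 22)/20 = -504/20 = -1/20*504 = -126/5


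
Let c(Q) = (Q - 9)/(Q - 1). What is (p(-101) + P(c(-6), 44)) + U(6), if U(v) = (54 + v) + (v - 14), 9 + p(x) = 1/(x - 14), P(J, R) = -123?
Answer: -9201/115 ≈ -80.009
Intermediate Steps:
c(Q) = (-9 + Q)/(-1 + Q)
p(x) = -9 + 1/(-14 + x) (p(x) = -9 + 1/(x - 14) = -9 + 1/(-14 + x))
U(v) = 40 + 2*v (U(v) = (54 + v) + (-14 + v) = 40 + 2*v)
(p(-101) + P(c(-6), 44)) + U(6) = ((127 - 9*(-101))/(-14 - 101) - 123) + (40 + 2*6) = ((127 + 909)/(-115) - 123) + (40 + 12) = (-1/115*1036 - 123) + 52 = (-1036/115 - 123) + 52 = -15181/115 + 52 = -9201/115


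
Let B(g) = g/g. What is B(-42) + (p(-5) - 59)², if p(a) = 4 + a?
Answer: 3601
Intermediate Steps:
B(g) = 1
B(-42) + (p(-5) - 59)² = 1 + ((4 - 5) - 59)² = 1 + (-1 - 59)² = 1 + (-60)² = 1 + 3600 = 3601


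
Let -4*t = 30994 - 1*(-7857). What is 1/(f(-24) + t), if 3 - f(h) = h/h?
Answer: -4/38843 ≈ -0.00010298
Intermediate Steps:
t = -38851/4 (t = -(30994 - 1*(-7857))/4 = -(30994 + 7857)/4 = -1/4*38851 = -38851/4 ≈ -9712.8)
f(h) = 2 (f(h) = 3 - h/h = 3 - 1*1 = 3 - 1 = 2)
1/(f(-24) + t) = 1/(2 - 38851/4) = 1/(-38843/4) = -4/38843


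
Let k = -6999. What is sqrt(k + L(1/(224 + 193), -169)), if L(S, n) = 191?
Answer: 2*I*sqrt(1702) ≈ 82.511*I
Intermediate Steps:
sqrt(k + L(1/(224 + 193), -169)) = sqrt(-6999 + 191) = sqrt(-6808) = 2*I*sqrt(1702)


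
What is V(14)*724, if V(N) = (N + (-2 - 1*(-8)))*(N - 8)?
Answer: 86880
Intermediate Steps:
V(N) = (-8 + N)*(6 + N) (V(N) = (N + (-2 + 8))*(-8 + N) = (N + 6)*(-8 + N) = (6 + N)*(-8 + N) = (-8 + N)*(6 + N))
V(14)*724 = (-48 + 14**2 - 2*14)*724 = (-48 + 196 - 28)*724 = 120*724 = 86880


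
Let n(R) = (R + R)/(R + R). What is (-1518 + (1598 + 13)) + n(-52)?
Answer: 94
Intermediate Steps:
n(R) = 1 (n(R) = (2*R)/((2*R)) = (2*R)*(1/(2*R)) = 1)
(-1518 + (1598 + 13)) + n(-52) = (-1518 + (1598 + 13)) + 1 = (-1518 + 1611) + 1 = 93 + 1 = 94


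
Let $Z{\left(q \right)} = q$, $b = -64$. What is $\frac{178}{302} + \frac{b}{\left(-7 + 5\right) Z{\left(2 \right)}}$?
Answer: $\frac{2505}{151} \approx 16.589$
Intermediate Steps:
$\frac{178}{302} + \frac{b}{\left(-7 + 5\right) Z{\left(2 \right)}} = \frac{178}{302} - \frac{64}{\left(-7 + 5\right) 2} = 178 \cdot \frac{1}{302} - \frac{64}{\left(-2\right) 2} = \frac{89}{151} - \frac{64}{-4} = \frac{89}{151} - -16 = \frac{89}{151} + 16 = \frac{2505}{151}$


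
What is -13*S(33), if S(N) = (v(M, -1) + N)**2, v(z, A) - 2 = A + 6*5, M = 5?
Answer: -53248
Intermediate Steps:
v(z, A) = 32 + A (v(z, A) = 2 + (A + 6*5) = 2 + (A + 30) = 2 + (30 + A) = 32 + A)
S(N) = (31 + N)**2 (S(N) = ((32 - 1) + N)**2 = (31 + N)**2)
-13*S(33) = -13*(31 + 33)**2 = -13*64**2 = -13*4096 = -53248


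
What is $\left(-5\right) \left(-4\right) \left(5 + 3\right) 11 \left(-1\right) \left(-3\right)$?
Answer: $5280$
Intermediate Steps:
$\left(-5\right) \left(-4\right) \left(5 + 3\right) 11 \left(-1\right) \left(-3\right) = 20 \cdot 8 \left(-11\right) \left(-3\right) = 160 \left(-11\right) \left(-3\right) = \left(-1760\right) \left(-3\right) = 5280$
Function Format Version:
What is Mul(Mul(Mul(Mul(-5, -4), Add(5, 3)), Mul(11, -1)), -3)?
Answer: 5280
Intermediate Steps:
Mul(Mul(Mul(Mul(-5, -4), Add(5, 3)), Mul(11, -1)), -3) = Mul(Mul(Mul(20, 8), -11), -3) = Mul(Mul(160, -11), -3) = Mul(-1760, -3) = 5280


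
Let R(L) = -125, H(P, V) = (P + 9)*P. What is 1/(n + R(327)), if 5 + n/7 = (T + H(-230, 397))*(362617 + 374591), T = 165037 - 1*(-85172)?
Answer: 1/1553498513624 ≈ 6.4371e-13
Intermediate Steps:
H(P, V) = P*(9 + P) (H(P, V) = (9 + P)*P = P*(9 + P))
T = 250209 (T = 165037 + 85172 = 250209)
n = 1553498513749 (n = -35 + 7*((250209 - 230*(9 - 230))*(362617 + 374591)) = -35 + 7*((250209 - 230*(-221))*737208) = -35 + 7*((250209 + 50830)*737208) = -35 + 7*(301039*737208) = -35 + 7*221928359112 = -35 + 1553498513784 = 1553498513749)
1/(n + R(327)) = 1/(1553498513749 - 125) = 1/1553498513624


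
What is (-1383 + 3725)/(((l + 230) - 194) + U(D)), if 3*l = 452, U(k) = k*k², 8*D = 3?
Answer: 3597312/286801 ≈ 12.543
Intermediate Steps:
D = 3/8 (D = (⅛)*3 = 3/8 ≈ 0.37500)
U(k) = k³
l = 452/3 (l = (⅓)*452 = 452/3 ≈ 150.67)
(-1383 + 3725)/(((l + 230) - 194) + U(D)) = (-1383 + 3725)/(((452/3 + 230) - 194) + (3/8)³) = 2342/((1142/3 - 194) + 27/512) = 2342/(560/3 + 27/512) = 2342/(286801/1536) = 2342*(1536/286801) = 3597312/286801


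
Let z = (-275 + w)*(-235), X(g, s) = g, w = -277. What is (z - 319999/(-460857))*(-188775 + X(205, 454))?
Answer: -11273221860654230/460857 ≈ -2.4461e+10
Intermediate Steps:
z = 129720 (z = (-275 - 277)*(-235) = -552*(-235) = 129720)
(z - 319999/(-460857))*(-188775 + X(205, 454)) = (129720 - 319999/(-460857))*(-188775 + 205) = (129720 - 319999*(-1/460857))*(-188570) = (129720 + 319999/460857)*(-188570) = (59782690039/460857)*(-188570) = -11273221860654230/460857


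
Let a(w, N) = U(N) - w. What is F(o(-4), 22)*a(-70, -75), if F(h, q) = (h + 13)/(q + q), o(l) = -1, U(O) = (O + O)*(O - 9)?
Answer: 38010/11 ≈ 3455.5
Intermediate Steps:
U(O) = 2*O*(-9 + O) (U(O) = (2*O)*(-9 + O) = 2*O*(-9 + O))
a(w, N) = -w + 2*N*(-9 + N) (a(w, N) = 2*N*(-9 + N) - w = -w + 2*N*(-9 + N))
F(h, q) = (13 + h)/(2*q) (F(h, q) = (13 + h)/((2*q)) = (13 + h)*(1/(2*q)) = (13 + h)/(2*q))
F(o(-4), 22)*a(-70, -75) = ((1/2)*(13 - 1)/22)*(-1*(-70) + 2*(-75)*(-9 - 75)) = ((1/2)*(1/22)*12)*(70 + 2*(-75)*(-84)) = 3*(70 + 12600)/11 = (3/11)*12670 = 38010/11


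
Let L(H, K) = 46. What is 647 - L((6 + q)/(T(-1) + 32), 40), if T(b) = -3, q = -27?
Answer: 601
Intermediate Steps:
647 - L((6 + q)/(T(-1) + 32), 40) = 647 - 1*46 = 647 - 46 = 601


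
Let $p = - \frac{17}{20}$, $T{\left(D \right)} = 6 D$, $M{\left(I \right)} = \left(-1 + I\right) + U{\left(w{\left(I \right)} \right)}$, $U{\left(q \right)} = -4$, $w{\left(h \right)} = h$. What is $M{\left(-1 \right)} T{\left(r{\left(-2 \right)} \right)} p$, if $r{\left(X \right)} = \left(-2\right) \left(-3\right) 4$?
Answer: $\frac{3672}{5} \approx 734.4$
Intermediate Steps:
$r{\left(X \right)} = 24$ ($r{\left(X \right)} = 6 \cdot 4 = 24$)
$M{\left(I \right)} = -5 + I$ ($M{\left(I \right)} = \left(-1 + I\right) - 4 = -5 + I$)
$p = - \frac{17}{20}$ ($p = \left(-17\right) \frac{1}{20} = - \frac{17}{20} \approx -0.85$)
$M{\left(-1 \right)} T{\left(r{\left(-2 \right)} \right)} p = \left(-5 - 1\right) 6 \cdot 24 \left(- \frac{17}{20}\right) = \left(-6\right) 144 \left(- \frac{17}{20}\right) = \left(-864\right) \left(- \frac{17}{20}\right) = \frac{3672}{5}$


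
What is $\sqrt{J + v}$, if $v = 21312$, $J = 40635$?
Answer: $3 \sqrt{6883} \approx 248.89$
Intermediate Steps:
$\sqrt{J + v} = \sqrt{40635 + 21312} = \sqrt{61947} = 3 \sqrt{6883}$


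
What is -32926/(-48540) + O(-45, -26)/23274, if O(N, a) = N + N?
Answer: 2351701/3486790 ≈ 0.67446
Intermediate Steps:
O(N, a) = 2*N
-32926/(-48540) + O(-45, -26)/23274 = -32926/(-48540) + (2*(-45))/23274 = -32926*(-1/48540) - 90*1/23274 = 16463/24270 - 5/1293 = 2351701/3486790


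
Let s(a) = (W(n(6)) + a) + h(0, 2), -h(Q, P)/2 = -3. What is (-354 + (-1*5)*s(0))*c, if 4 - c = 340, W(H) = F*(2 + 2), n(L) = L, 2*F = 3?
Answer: 139104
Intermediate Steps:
F = 3/2 (F = (½)*3 = 3/2 ≈ 1.5000)
h(Q, P) = 6 (h(Q, P) = -2*(-3) = 6)
W(H) = 6 (W(H) = 3*(2 + 2)/2 = (3/2)*4 = 6)
c = -336 (c = 4 - 1*340 = 4 - 340 = -336)
s(a) = 12 + a (s(a) = (6 + a) + 6 = 12 + a)
(-354 + (-1*5)*s(0))*c = (-354 + (-1*5)*(12 + 0))*(-336) = (-354 - 5*12)*(-336) = (-354 - 60)*(-336) = -414*(-336) = 139104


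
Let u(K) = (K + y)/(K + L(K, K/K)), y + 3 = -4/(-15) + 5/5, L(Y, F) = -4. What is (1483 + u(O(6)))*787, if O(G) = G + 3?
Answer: 87619858/75 ≈ 1.1683e+6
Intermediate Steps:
O(G) = 3 + G
y = -26/15 (y = -3 + (-4/(-15) + 5/5) = -3 + (-4*(-1/15) + 5*(⅕)) = -3 + (4/15 + 1) = -3 + 19/15 = -26/15 ≈ -1.7333)
u(K) = (-26/15 + K)/(-4 + K) (u(K) = (K - 26/15)/(K - 4) = (-26/15 + K)/(-4 + K))
(1483 + u(O(6)))*787 = (1483 + (-26/15 + (3 + 6))/(-4 + (3 + 6)))*787 = (1483 + (-26/15 + 9)/(-4 + 9))*787 = (1483 + (109/15)/5)*787 = (1483 + (⅕)*(109/15))*787 = (1483 + 109/75)*787 = (111334/75)*787 = 87619858/75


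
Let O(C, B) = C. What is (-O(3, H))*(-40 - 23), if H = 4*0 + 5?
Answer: 189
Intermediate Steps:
H = 5 (H = 0 + 5 = 5)
(-O(3, H))*(-40 - 23) = (-1*3)*(-40 - 23) = -3*(-63) = 189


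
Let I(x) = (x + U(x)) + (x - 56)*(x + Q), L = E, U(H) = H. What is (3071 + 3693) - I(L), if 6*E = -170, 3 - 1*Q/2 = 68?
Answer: -58789/9 ≈ -6532.1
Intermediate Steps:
Q = -130 (Q = 6 - 2*68 = 6 - 136 = -130)
E = -85/3 (E = (⅙)*(-170) = -85/3 ≈ -28.333)
L = -85/3 ≈ -28.333
I(x) = 2*x + (-130 + x)*(-56 + x) (I(x) = (x + x) + (x - 56)*(x - 130) = 2*x + (-56 + x)*(-130 + x) = 2*x + (-130 + x)*(-56 + x))
(3071 + 3693) - I(L) = (3071 + 3693) - (7280 + (-85/3)² - 184*(-85/3)) = 6764 - (7280 + 7225/9 + 15640/3) = 6764 - 1*119665/9 = 6764 - 119665/9 = -58789/9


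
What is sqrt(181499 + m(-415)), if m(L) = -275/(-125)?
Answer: 3*sqrt(504170)/5 ≈ 426.03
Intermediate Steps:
m(L) = 11/5 (m(L) = -275*(-1/125) = 11/5)
sqrt(181499 + m(-415)) = sqrt(181499 + 11/5) = sqrt(907506/5) = 3*sqrt(504170)/5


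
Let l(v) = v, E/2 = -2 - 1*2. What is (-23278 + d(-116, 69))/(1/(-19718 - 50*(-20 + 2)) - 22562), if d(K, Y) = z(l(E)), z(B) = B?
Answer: 438195948/424571717 ≈ 1.0321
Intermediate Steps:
E = -8 (E = 2*(-2 - 1*2) = 2*(-2 - 2) = 2*(-4) = -8)
d(K, Y) = -8
(-23278 + d(-116, 69))/(1/(-19718 - 50*(-20 + 2)) - 22562) = (-23278 - 8)/(1/(-19718 - 50*(-20 + 2)) - 22562) = -23286/(1/(-19718 - 50*(-18)) - 22562) = -23286/(1/(-19718 + 900) - 22562) = -23286/(1/(-18818) - 22562) = -23286/(-1/18818 - 22562) = -23286/(-424571717/18818) = -23286*(-18818/424571717) = 438195948/424571717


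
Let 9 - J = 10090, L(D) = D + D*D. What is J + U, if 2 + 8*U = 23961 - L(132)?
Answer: -74245/8 ≈ -9280.6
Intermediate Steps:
L(D) = D + D²
J = -10081 (J = 9 - 1*10090 = 9 - 10090 = -10081)
U = 6403/8 (U = -¼ + (23961 - 132*(1 + 132))/8 = -¼ + (23961 - 132*133)/8 = -¼ + (23961 - 1*17556)/8 = -¼ + (23961 - 17556)/8 = -¼ + (⅛)*6405 = -¼ + 6405/8 = 6403/8 ≈ 800.38)
J + U = -10081 + 6403/8 = -74245/8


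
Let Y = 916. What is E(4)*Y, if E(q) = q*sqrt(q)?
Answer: 7328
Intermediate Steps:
E(q) = q**(3/2)
E(4)*Y = 4**(3/2)*916 = 8*916 = 7328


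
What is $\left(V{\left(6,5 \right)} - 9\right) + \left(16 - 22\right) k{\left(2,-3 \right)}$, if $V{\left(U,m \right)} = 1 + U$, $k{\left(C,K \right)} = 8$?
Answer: $-50$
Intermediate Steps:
$\left(V{\left(6,5 \right)} - 9\right) + \left(16 - 22\right) k{\left(2,-3 \right)} = \left(\left(1 + 6\right) - 9\right) + \left(16 - 22\right) 8 = \left(7 - 9\right) - 48 = -2 - 48 = -50$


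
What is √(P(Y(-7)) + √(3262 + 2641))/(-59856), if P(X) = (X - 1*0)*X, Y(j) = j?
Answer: -√(49 + √5903)/59856 ≈ -0.00018741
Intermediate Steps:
P(X) = X² (P(X) = (X + 0)*X = X*X = X²)
√(P(Y(-7)) + √(3262 + 2641))/(-59856) = √((-7)² + √(3262 + 2641))/(-59856) = √(49 + √5903)*(-1/59856) = -√(49 + √5903)/59856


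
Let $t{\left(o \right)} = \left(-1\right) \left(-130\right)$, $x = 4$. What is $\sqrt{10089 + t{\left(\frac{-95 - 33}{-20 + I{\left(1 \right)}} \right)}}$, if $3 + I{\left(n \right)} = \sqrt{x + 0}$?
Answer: $\sqrt{10219} \approx 101.09$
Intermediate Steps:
$I{\left(n \right)} = -1$ ($I{\left(n \right)} = -3 + \sqrt{4 + 0} = -3 + \sqrt{4} = -3 + 2 = -1$)
$t{\left(o \right)} = 130$
$\sqrt{10089 + t{\left(\frac{-95 - 33}{-20 + I{\left(1 \right)}} \right)}} = \sqrt{10089 + 130} = \sqrt{10219}$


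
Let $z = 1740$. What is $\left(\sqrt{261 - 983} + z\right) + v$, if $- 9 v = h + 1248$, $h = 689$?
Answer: $\frac{13723}{9} + 19 i \sqrt{2} \approx 1524.8 + 26.87 i$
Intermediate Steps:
$v = - \frac{1937}{9}$ ($v = - \frac{689 + 1248}{9} = \left(- \frac{1}{9}\right) 1937 = - \frac{1937}{9} \approx -215.22$)
$\left(\sqrt{261 - 983} + z\right) + v = \left(\sqrt{261 - 983} + 1740\right) - \frac{1937}{9} = \left(\sqrt{-722} + 1740\right) - \frac{1937}{9} = \left(19 i \sqrt{2} + 1740\right) - \frac{1937}{9} = \left(1740 + 19 i \sqrt{2}\right) - \frac{1937}{9} = \frac{13723}{9} + 19 i \sqrt{2}$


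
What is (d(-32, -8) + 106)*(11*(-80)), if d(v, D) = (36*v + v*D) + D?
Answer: 702240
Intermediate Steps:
d(v, D) = D + 36*v + D*v (d(v, D) = (36*v + D*v) + D = D + 36*v + D*v)
(d(-32, -8) + 106)*(11*(-80)) = ((-8 + 36*(-32) - 8*(-32)) + 106)*(11*(-80)) = ((-8 - 1152 + 256) + 106)*(-880) = (-904 + 106)*(-880) = -798*(-880) = 702240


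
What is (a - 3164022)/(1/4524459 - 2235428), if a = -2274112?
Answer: 24604614319506/10114102333451 ≈ 2.4327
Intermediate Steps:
(a - 3164022)/(1/4524459 - 2235428) = (-2274112 - 3164022)/(1/4524459 - 2235428) = -5438134/(1/4524459 - 2235428) = -5438134/(-10114102333451/4524459) = -5438134*(-4524459/10114102333451) = 24604614319506/10114102333451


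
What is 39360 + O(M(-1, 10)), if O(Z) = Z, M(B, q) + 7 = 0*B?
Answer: 39353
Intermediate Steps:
M(B, q) = -7 (M(B, q) = -7 + 0*B = -7 + 0 = -7)
39360 + O(M(-1, 10)) = 39360 - 7 = 39353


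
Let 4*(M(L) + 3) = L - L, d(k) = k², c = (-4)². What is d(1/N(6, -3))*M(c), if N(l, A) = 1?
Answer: -3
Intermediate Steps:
c = 16
M(L) = -3 (M(L) = -3 + (L - L)/4 = -3 + (¼)*0 = -3 + 0 = -3)
d(1/N(6, -3))*M(c) = (1/1)²*(-3) = 1²*(-3) = 1*(-3) = -3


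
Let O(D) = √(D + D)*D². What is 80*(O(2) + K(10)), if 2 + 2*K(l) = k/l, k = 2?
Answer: 568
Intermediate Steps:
K(l) = -1 + 1/l (K(l) = -1 + (2/l)/2 = -1 + 1/l)
O(D) = √2*D^(5/2) (O(D) = √(2*D)*D² = (√2*√D)*D² = √2*D^(5/2))
80*(O(2) + K(10)) = 80*(√2*2^(5/2) + (1 - 1*10)/10) = 80*(√2*(4*√2) + (1 - 10)/10) = 80*(8 + (⅒)*(-9)) = 80*(8 - 9/10) = 80*(71/10) = 568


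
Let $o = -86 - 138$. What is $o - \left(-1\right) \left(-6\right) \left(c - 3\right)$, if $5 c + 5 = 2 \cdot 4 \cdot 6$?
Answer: $- \frac{1288}{5} \approx -257.6$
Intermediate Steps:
$c = \frac{43}{5}$ ($c = -1 + \frac{2 \cdot 4 \cdot 6}{5} = -1 + \frac{8 \cdot 6}{5} = -1 + \frac{1}{5} \cdot 48 = -1 + \frac{48}{5} = \frac{43}{5} \approx 8.6$)
$o = -224$ ($o = -86 - 138 = -224$)
$o - \left(-1\right) \left(-6\right) \left(c - 3\right) = -224 - \left(-1\right) \left(-6\right) \left(\frac{43}{5} - 3\right) = -224 - 6 \cdot \frac{28}{5} = -224 - \frac{168}{5} = - \frac{1288}{5}$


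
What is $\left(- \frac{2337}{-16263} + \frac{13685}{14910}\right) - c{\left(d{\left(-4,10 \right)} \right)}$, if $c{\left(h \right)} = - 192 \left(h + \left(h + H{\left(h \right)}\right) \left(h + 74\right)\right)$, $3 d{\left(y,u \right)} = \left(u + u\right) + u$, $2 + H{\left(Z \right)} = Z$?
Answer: $\frac{74983197441}{256594} \approx 2.9223 \cdot 10^{5}$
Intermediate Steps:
$H{\left(Z \right)} = -2 + Z$
$d{\left(y,u \right)} = u$ ($d{\left(y,u \right)} = \frac{\left(u + u\right) + u}{3} = \frac{2 u + u}{3} = \frac{3 u}{3} = u$)
$c{\left(h \right)} = - 192 h - 192 \left(-2 + 2 h\right) \left(74 + h\right)$ ($c{\left(h \right)} = - 192 \left(h + \left(h + \left(-2 + h\right)\right) \left(h + 74\right)\right) = - 192 \left(h + \left(-2 + 2 h\right) \left(74 + h\right)\right) = - 192 h - 192 \left(-2 + 2 h\right) \left(74 + h\right)$)
$\left(- \frac{2337}{-16263} + \frac{13685}{14910}\right) - c{\left(d{\left(-4,10 \right)} \right)} = \left(- \frac{2337}{-16263} + \frac{13685}{14910}\right) - \left(28416 - 282240 - 384 \cdot 10^{2}\right) = \left(\left(-2337\right) \left(- \frac{1}{16263}\right) + 13685 \cdot \frac{1}{14910}\right) - \left(28416 - 282240 - 38400\right) = \left(\frac{779}{5421} + \frac{391}{426}\right) - \left(28416 - 282240 - 38400\right) = \frac{272385}{256594} - -292224 = \frac{272385}{256594} + 292224 = \frac{74983197441}{256594}$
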